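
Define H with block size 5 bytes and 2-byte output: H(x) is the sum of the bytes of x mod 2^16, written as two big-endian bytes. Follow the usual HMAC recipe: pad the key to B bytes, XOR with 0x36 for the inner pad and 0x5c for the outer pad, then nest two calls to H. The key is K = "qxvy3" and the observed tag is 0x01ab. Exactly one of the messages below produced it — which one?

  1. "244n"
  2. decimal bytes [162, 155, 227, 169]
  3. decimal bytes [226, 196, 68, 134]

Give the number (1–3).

Key "qxvy3" = 71 78 76 79 33 is exactly B = 5 bytes: K' = 71 78 76 79 33.
K' ⊕ ipad = 47 4e 40 4f 05; K' ⊕ opad = 2d 24 2a 25 6f.
m1: inner = H(47 4e 40 4f 05 32 34 34 6e) = 02 31; tag = H(2d 24 2a 25 6f 02 31) = 0142
m2: inner = H(47 4e 40 4f 05 a2 9b e3 a9) = 03 f2; tag = H(2d 24 2a 25 6f 03 f2) = 0204
m3: inner = H(47 4e 40 4f 05 e2 c4 44 86) = 03 99; tag = H(2d 24 2a 25 6f 03 99) = 01ab ← matches

3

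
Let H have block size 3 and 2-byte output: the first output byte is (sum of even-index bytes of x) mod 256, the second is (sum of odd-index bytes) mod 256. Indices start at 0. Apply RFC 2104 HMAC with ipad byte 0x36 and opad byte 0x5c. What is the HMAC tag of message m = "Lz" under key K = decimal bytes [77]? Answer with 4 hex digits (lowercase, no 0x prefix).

ef87

Key decimal bytes [77] = 4d is 1 byte ≤ B = 3; zero-pad to 3 bytes: K' = 4d 00 00.
K' ⊕ ipad = 7b 36 36.  K' ⊕ opad = 11 5c 5c.
Inner input = (K'⊕ipad) ∥ m = 7b 36 36 ∥ 4c 7a.
Inner hash: even-index sum = 299 mod 256 = 43; odd-index sum = 130 mod 256 = 130 → 2b 82.
Outer input = (K'⊕opad) ∥ inner = 11 5c 5c ∥ 2b 82.
Outer hash (tag): even-index sum = 239 mod 256 = 239; odd-index sum = 135 mod 256 = 135 → ef 87.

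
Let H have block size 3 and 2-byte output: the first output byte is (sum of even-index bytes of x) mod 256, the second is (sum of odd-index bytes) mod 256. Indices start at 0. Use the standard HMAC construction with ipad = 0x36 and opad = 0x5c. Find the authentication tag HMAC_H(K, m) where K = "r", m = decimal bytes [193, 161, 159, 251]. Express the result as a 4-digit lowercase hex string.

2072

Key "r" = 72 is 1 byte ≤ B = 3; zero-pad to 3 bytes: K' = 72 00 00.
K' ⊕ ipad = 44 36 36.  K' ⊕ opad = 2e 5c 5c.
Inner input = (K'⊕ipad) ∥ m = 44 36 36 ∥ c1 a1 9f fb.
Inner hash: even-index sum = 534 mod 256 = 22; odd-index sum = 406 mod 256 = 150 → 16 96.
Outer input = (K'⊕opad) ∥ inner = 2e 5c 5c ∥ 16 96.
Outer hash (tag): even-index sum = 288 mod 256 = 32; odd-index sum = 114 mod 256 = 114 → 20 72.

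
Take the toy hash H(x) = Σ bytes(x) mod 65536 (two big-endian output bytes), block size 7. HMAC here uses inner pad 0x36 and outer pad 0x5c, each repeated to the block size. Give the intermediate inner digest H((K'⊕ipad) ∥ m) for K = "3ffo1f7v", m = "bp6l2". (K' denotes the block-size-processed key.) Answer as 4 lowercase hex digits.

036c

Key "3ffo1f7v" = 33 66 66 6f 31 66 37 76 is 8 bytes > B = 7, so hash it first: H(key) = 02 b2, then zero-pad to 7 bytes: K' = 02 b2 00 00 00 00 00.
K' ⊕ ipad = 34 84 36 36 36 36 36.
Inner input = 34 84 36 36 36 36 36 ∥ 62 70 36 6c 32.
Inner hash: sum = 52+132+54+54+54+54+54+98+112+54+108+50 = 876 → 03 6c.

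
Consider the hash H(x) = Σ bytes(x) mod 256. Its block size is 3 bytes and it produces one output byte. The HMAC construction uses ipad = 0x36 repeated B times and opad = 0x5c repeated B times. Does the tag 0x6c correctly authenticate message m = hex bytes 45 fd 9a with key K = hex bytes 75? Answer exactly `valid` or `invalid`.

Key hex bytes 75 is 1 byte ≤ B = 3; zero-pad to 3 bytes: K' = 75 00 00.
K' ⊕ ipad = 43 36 36; K' ⊕ opad = 29 5c 5c.
Inner hash: sum = 67+54+54+69+253+154 = 651; mod 256 = 139 → 8b.
Outer hash (recomputed tag): sum = 41+92+92+139 = 364; mod 256 = 108 → 6c.
Recomputed tag = 6c; claimed = 6c → match.

valid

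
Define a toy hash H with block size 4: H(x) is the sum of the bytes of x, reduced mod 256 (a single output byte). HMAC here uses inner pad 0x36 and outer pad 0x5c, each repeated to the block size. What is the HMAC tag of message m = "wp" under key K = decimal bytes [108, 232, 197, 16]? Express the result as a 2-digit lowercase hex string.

01

Key decimal bytes [108, 232, 197, 16] = 6c e8 c5 10 is exactly B = 4 bytes: K' = 6c e8 c5 10.
K' ⊕ ipad = 5a de f3 26.  K' ⊕ opad = 30 b4 99 4c.
Inner input = (K'⊕ipad) ∥ m = 5a de f3 26 ∥ 77 70.
Inner hash: sum = 90+222+243+38+119+112 = 824; mod 256 = 56 → 38.
Outer input = (K'⊕opad) ∥ inner = 30 b4 99 4c ∥ 38.
Outer hash (tag): sum = 48+180+153+76+56 = 513; mod 256 = 1 → 01.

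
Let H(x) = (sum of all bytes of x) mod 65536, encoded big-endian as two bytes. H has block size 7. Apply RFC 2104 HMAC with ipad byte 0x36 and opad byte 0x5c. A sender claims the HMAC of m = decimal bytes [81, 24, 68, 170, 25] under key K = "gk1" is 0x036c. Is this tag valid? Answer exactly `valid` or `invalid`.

invalid

Key "gk1" = 67 6b 31 is 3 bytes ≤ B = 7; zero-pad to 7 bytes: K' = 67 6b 31 00 00 00 00.
K' ⊕ ipad = 51 5d 07 36 36 36 36; K' ⊕ opad = 3b 37 6d 5c 5c 5c 5c.
Inner hash: sum = 81+93+7+54+54+54+54+81+24+68+170+25 = 765 → 02 fd.
Outer hash (recomputed tag): sum = 59+55+109+92+92+92+92+2+253 = 846 → 03 4e.
Recomputed tag = 034e; claimed = 036c → mismatch.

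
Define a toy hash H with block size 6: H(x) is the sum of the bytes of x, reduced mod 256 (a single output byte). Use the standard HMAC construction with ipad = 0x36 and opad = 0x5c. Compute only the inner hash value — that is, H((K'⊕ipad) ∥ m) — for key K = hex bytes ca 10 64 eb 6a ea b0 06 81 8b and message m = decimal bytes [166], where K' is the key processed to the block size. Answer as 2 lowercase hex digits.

Key hex bytes ca 10 64 eb 6a ea b0 06 81 8b is 10 bytes > B = 6, so hash it first: H(key) = 3f, then zero-pad to 6 bytes: K' = 3f 00 00 00 00 00.
K' ⊕ ipad = 09 36 36 36 36 36.
Inner input = 09 36 36 36 36 36 ∥ a6.
Inner hash: sum = 9+54+54+54+54+54+166 = 445; mod 256 = 189 → bd.

bd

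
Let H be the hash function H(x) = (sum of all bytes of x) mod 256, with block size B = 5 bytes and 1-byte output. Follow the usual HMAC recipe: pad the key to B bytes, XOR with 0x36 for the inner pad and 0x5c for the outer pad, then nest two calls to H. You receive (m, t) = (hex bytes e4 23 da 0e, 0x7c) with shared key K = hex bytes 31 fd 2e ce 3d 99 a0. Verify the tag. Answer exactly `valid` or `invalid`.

Key hex bytes 31 fd 2e ce 3d 99 a0 is 7 bytes > B = 5, so hash it first: H(key) = a0, then zero-pad to 5 bytes: K' = a0 00 00 00 00.
K' ⊕ ipad = 96 36 36 36 36; K' ⊕ opad = fc 5c 5c 5c 5c.
Inner hash: sum = 150+54+54+54+54+228+35+218+14 = 861; mod 256 = 93 → 5d.
Outer hash (recomputed tag): sum = 252+92+92+92+92+93 = 713; mod 256 = 201 → c9.
Recomputed tag = c9; claimed = 7c → mismatch.

invalid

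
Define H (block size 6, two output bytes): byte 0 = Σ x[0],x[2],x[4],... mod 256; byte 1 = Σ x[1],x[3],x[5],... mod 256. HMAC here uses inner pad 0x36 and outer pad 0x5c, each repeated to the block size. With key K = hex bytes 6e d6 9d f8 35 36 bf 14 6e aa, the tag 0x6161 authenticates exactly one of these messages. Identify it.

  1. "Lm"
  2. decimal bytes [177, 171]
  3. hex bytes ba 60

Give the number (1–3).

2

Key hex bytes 6e d6 9d f8 35 36 bf 14 6e aa is 10 bytes > B = 6, so hash it first: H(key) = 6d c2, then zero-pad to 6 bytes: K' = 6d c2 00 00 00 00.
K' ⊕ ipad = 5b f4 36 36 36 36; K' ⊕ opad = 31 9e 5c 5c 5c 5c.
m1: inner = H(5b f4 36 36 36 36 4c 6d) = 13 cd; tag = H(31 9e 5c 5c 5c 5c 13 cd) = fc23
m2: inner = H(5b f4 36 36 36 36 b1 ab) = 78 0b; tag = H(31 9e 5c 5c 5c 5c 78 0b) = 6161 ← matches
m3: inner = H(5b f4 36 36 36 36 ba 60) = 81 c0; tag = H(31 9e 5c 5c 5c 5c 81 c0) = 6a16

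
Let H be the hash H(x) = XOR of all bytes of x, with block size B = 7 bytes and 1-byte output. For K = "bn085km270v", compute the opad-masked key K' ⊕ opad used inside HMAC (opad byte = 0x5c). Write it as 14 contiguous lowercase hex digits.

Key "bn085km270v" = 62 6e 30 38 35 6b 6d 32 37 30 76 is 11 bytes > B = 7, so hash it first: H(key) = 74, then zero-pad to 7 bytes: K' = 74 00 00 00 00 00 00.
XOR each byte with 0x5c: 74⊕5c=28, 00⊕5c=5c, 00⊕5c=5c, 00⊕5c=5c, 00⊕5c=5c, 00⊕5c=5c, 00⊕5c=5c.

285c5c5c5c5c5c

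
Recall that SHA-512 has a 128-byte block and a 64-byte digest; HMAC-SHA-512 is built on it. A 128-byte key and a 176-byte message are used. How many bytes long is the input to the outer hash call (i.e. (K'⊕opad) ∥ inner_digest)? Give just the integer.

192

Key is 128 ≤ 128 bytes, zero-padded: |K'| = 128.
Outer input = (K'⊕opad) ∥ H(inner) → 128 + 64 = 192 bytes.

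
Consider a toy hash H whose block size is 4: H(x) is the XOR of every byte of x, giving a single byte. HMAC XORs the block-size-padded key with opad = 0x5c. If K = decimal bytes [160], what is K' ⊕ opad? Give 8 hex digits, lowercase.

Key decimal bytes [160] = a0 is 1 byte ≤ B = 4; zero-pad to 4 bytes: K' = a0 00 00 00.
XOR each byte with 0x5c: a0⊕5c=fc, 00⊕5c=5c, 00⊕5c=5c, 00⊕5c=5c.

fc5c5c5c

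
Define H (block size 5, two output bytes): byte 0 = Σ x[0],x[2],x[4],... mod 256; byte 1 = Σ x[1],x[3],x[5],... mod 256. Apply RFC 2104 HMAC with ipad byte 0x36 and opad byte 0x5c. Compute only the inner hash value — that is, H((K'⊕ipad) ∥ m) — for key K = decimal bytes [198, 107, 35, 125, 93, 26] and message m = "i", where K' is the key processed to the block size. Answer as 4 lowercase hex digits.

dcd3

Key decimal bytes [198, 107, 35, 125, 93, 26] = c6 6b 23 7d 5d 1a is 6 bytes > B = 5, so hash it first: H(key) = 46 02, then zero-pad to 5 bytes: K' = 46 02 00 00 00.
K' ⊕ ipad = 70 34 36 36 36.
Inner input = 70 34 36 36 36 ∥ 69.
Inner hash: even-index sum = 220 mod 256 = 220; odd-index sum = 211 mod 256 = 211 → dc d3.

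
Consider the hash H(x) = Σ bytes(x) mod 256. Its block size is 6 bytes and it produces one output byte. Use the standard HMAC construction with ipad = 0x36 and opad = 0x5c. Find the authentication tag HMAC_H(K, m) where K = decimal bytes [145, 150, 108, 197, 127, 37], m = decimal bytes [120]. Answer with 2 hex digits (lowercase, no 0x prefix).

64

Key decimal bytes [145, 150, 108, 197, 127, 37] = 91 96 6c c5 7f 25 is exactly B = 6 bytes: K' = 91 96 6c c5 7f 25.
K' ⊕ ipad = a7 a0 5a f3 49 13.  K' ⊕ opad = cd ca 30 99 23 79.
Inner input = (K'⊕ipad) ∥ m = a7 a0 5a f3 49 13 ∥ 78.
Inner hash: sum = 167+160+90+243+73+19+120 = 872; mod 256 = 104 → 68.
Outer input = (K'⊕opad) ∥ inner = cd ca 30 99 23 79 ∥ 68.
Outer hash (tag): sum = 205+202+48+153+35+121+104 = 868; mod 256 = 100 → 64.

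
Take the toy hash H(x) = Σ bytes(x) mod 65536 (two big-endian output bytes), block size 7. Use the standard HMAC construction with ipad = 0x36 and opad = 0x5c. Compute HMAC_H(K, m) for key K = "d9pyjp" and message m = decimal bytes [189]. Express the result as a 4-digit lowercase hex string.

0239

Key "d9pyjp" = 64 39 70 79 6a 70 is 6 bytes ≤ B = 7; zero-pad to 7 bytes: K' = 64 39 70 79 6a 70 00.
K' ⊕ ipad = 52 0f 46 4f 5c 46 36.  K' ⊕ opad = 38 65 2c 25 36 2c 5c.
Inner input = (K'⊕ipad) ∥ m = 52 0f 46 4f 5c 46 36 ∥ bd.
Inner hash: sum = 82+15+70+79+92+70+54+189 = 651 → 02 8b.
Outer input = (K'⊕opad) ∥ inner = 38 65 2c 25 36 2c 5c ∥ 02 8b.
Outer hash (tag): sum = 56+101+44+37+54+44+92+2+139 = 569 → 02 39.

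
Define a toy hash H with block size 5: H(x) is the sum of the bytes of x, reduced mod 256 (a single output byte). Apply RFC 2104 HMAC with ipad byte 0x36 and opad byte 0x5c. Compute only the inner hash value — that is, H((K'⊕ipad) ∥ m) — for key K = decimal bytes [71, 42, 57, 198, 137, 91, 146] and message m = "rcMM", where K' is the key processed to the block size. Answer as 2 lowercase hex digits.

Key decimal bytes [71, 42, 57, 198, 137, 91, 146] = 47 2a 39 c6 89 5b 92 is 7 bytes > B = 5, so hash it first: H(key) = e6, then zero-pad to 5 bytes: K' = e6 00 00 00 00.
K' ⊕ ipad = d0 36 36 36 36.
Inner input = d0 36 36 36 36 ∥ 72 63 4d 4d.
Inner hash: sum = 208+54+54+54+54+114+99+77+77 = 791; mod 256 = 23 → 17.

17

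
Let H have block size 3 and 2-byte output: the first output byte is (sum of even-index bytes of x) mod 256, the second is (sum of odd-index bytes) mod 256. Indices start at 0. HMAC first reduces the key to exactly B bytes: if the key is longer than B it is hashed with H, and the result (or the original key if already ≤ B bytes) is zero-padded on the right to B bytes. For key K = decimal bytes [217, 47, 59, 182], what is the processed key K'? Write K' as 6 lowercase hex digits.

14e500

|K| = 4 > B = 3, so first hash the key.
H(K): even-index sum = 276 mod 256 = 20; odd-index sum = 229 mod 256 = 229 → 14 e5.
Zero-pad H(K) = 14 e5 to 3 bytes: K' = 14 e5 00.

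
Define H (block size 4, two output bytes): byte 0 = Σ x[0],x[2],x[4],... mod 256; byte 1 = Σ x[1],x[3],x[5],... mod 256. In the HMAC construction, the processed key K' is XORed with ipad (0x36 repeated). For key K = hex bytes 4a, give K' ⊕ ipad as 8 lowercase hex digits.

7c363636

Key hex bytes 4a is 1 byte ≤ B = 4; zero-pad to 4 bytes: K' = 4a 00 00 00.
XOR each byte with 0x36: 4a⊕36=7c, 00⊕36=36, 00⊕36=36, 00⊕36=36.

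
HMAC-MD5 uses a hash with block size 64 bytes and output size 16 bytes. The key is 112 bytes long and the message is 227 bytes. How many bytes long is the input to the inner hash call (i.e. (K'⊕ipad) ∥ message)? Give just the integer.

291

Key is 112 > 64 bytes, so it is hashed to 16 bytes then zero-padded to 64: |K'| = 64.
Inner input = (K'⊕ipad) ∥ m → 64 + 227 = 291 bytes.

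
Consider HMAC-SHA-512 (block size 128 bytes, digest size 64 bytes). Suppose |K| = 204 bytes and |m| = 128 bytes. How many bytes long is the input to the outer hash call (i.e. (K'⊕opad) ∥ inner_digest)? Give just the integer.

Key is 204 > 128 bytes, so it is hashed to 64 bytes then zero-padded to 128: |K'| = 128.
Outer input = (K'⊕opad) ∥ H(inner) → 128 + 64 = 192 bytes.

192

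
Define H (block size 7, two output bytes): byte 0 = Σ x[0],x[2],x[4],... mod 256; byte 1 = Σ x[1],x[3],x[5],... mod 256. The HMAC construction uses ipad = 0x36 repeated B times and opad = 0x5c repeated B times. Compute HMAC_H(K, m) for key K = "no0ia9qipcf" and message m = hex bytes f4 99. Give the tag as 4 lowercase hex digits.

Key "no0ia9qipcf" = 6e 6f 30 69 61 39 71 69 70 63 66 is 11 bytes > B = 7, so hash it first: H(key) = 46 dd, then zero-pad to 7 bytes: K' = 46 dd 00 00 00 00 00.
K' ⊕ ipad = 70 eb 36 36 36 36 36.  K' ⊕ opad = 1a 81 5c 5c 5c 5c 5c.
Inner input = (K'⊕ipad) ∥ m = 70 eb 36 36 36 36 36 ∥ f4 99.
Inner hash: even-index sum = 427 mod 256 = 171; odd-index sum = 587 mod 256 = 75 → ab 4b.
Outer input = (K'⊕opad) ∥ inner = 1a 81 5c 5c 5c 5c 5c ∥ ab 4b.
Outer hash (tag): even-index sum = 377 mod 256 = 121; odd-index sum = 484 mod 256 = 228 → 79 e4.

79e4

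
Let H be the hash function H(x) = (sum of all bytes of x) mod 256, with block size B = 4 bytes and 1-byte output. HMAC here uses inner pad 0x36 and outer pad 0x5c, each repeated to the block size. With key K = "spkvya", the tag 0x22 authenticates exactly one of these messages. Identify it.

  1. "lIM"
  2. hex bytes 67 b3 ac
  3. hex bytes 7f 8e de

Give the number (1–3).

1

Key "spkvya" = 73 70 6b 76 79 61 is 6 bytes > B = 4, so hash it first: H(key) = 9e, then zero-pad to 4 bytes: K' = 9e 00 00 00.
K' ⊕ ipad = a8 36 36 36; K' ⊕ opad = c2 5c 5c 5c.
m1: inner = H(a8 36 36 36 6c 49 4d) = 4c; tag = H(c2 5c 5c 5c 4c) = 22 ← matches
m2: inner = H(a8 36 36 36 67 b3 ac) = 10; tag = H(c2 5c 5c 5c 10) = e6
m3: inner = H(a8 36 36 36 7f 8e de) = 35; tag = H(c2 5c 5c 5c 35) = 0b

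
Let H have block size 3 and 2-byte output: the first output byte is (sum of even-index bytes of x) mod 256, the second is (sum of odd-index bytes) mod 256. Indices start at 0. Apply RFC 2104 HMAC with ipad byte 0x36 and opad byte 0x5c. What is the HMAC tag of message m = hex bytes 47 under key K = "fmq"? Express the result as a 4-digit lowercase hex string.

09c8

Key "fmq" = 66 6d 71 is exactly B = 3 bytes: K' = 66 6d 71.
K' ⊕ ipad = 50 5b 47.  K' ⊕ opad = 3a 31 2d.
Inner input = (K'⊕ipad) ∥ m = 50 5b 47 ∥ 47.
Inner hash: even-index sum = 151 mod 256 = 151; odd-index sum = 162 mod 256 = 162 → 97 a2.
Outer input = (K'⊕opad) ∥ inner = 3a 31 2d ∥ 97 a2.
Outer hash (tag): even-index sum = 265 mod 256 = 9; odd-index sum = 200 mod 256 = 200 → 09 c8.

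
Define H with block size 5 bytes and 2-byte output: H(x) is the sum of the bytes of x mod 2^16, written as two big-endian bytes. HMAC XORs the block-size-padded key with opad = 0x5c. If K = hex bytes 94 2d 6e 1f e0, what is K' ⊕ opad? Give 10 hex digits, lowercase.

c8713243bc

Key hex bytes 94 2d 6e 1f e0 is exactly B = 5 bytes: K' = 94 2d 6e 1f e0.
XOR each byte with 0x5c: 94⊕5c=c8, 2d⊕5c=71, 6e⊕5c=32, 1f⊕5c=43, e0⊕5c=bc.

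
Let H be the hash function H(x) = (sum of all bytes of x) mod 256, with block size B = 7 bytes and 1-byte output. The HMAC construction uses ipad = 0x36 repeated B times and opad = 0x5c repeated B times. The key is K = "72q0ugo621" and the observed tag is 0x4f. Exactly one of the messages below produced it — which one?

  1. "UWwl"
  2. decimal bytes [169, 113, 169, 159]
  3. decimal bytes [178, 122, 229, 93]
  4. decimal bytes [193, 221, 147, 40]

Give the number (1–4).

4

Key "72q0ugo621" = 37 32 71 30 75 67 6f 36 32 31 is 10 bytes > B = 7, so hash it first: H(key) = ee, then zero-pad to 7 bytes: K' = ee 00 00 00 00 00 00.
K' ⊕ ipad = d8 36 36 36 36 36 36; K' ⊕ opad = b2 5c 5c 5c 5c 5c 5c.
m1: inner = H(d8 36 36 36 36 36 36 55 57 77 6c) = ab; tag = H(b2 5c 5c 5c 5c 5c 5c ab) = 85
m2: inner = H(d8 36 36 36 36 36 36 a9 71 a9 9f) = 7e; tag = H(b2 5c 5c 5c 5c 5c 5c 7e) = 58
m3: inner = H(d8 36 36 36 36 36 36 b2 7a e5 5d) = 8a; tag = H(b2 5c 5c 5c 5c 5c 5c 8a) = 64
m4: inner = H(d8 36 36 36 36 36 36 c1 dd 93 28) = 75; tag = H(b2 5c 5c 5c 5c 5c 5c 75) = 4f ← matches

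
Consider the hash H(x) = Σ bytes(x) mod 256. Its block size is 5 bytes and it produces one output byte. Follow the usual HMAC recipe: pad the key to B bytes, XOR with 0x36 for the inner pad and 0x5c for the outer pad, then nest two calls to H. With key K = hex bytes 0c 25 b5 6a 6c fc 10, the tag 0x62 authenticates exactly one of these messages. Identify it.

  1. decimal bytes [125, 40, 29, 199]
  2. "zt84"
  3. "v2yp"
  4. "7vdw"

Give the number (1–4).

Key hex bytes 0c 25 b5 6a 6c fc 10 is 7 bytes > B = 5, so hash it first: H(key) = c8, then zero-pad to 5 bytes: K' = c8 00 00 00 00.
K' ⊕ ipad = fe 36 36 36 36; K' ⊕ opad = 94 5c 5c 5c 5c.
m1: inner = H(fe 36 36 36 36 7d 28 1d c7) = 5f; tag = H(94 5c 5c 5c 5c 5f) = 63
m2: inner = H(fe 36 36 36 36 7a 74 38 34) = 30; tag = H(94 5c 5c 5c 5c 30) = 34
m3: inner = H(fe 36 36 36 36 76 32 79 70) = 67; tag = H(94 5c 5c 5c 5c 67) = 6b
m4: inner = H(fe 36 36 36 36 37 76 64 77) = 5e; tag = H(94 5c 5c 5c 5c 5e) = 62 ← matches

4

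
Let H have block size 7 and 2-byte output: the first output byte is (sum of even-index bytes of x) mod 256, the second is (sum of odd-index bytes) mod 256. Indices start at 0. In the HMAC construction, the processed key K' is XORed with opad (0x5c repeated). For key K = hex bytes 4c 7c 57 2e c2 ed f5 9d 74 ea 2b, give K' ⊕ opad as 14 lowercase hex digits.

Key hex bytes 4c 7c 57 2e c2 ed f5 9d 74 ea 2b is 11 bytes > B = 7, so hash it first: H(key) = f9 1e, then zero-pad to 7 bytes: K' = f9 1e 00 00 00 00 00.
XOR each byte with 0x5c: f9⊕5c=a5, 1e⊕5c=42, 00⊕5c=5c, 00⊕5c=5c, 00⊕5c=5c, 00⊕5c=5c, 00⊕5c=5c.

a5425c5c5c5c5c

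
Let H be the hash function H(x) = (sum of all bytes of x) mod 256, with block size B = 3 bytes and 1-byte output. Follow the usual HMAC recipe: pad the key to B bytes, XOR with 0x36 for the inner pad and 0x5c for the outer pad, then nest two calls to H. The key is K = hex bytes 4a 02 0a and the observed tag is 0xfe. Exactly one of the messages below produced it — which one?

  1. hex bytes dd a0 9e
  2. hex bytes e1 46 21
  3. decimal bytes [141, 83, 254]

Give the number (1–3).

2

Key hex bytes 4a 02 0a is exactly B = 3 bytes: K' = 4a 02 0a.
K' ⊕ ipad = 7c 34 3c; K' ⊕ opad = 16 5e 56.
m1: inner = H(7c 34 3c dd a0 9e) = 07; tag = H(16 5e 56 07) = d1
m2: inner = H(7c 34 3c e1 46 21) = 34; tag = H(16 5e 56 34) = fe ← matches
m3: inner = H(7c 34 3c 8d 53 fe) = ca; tag = H(16 5e 56 ca) = 94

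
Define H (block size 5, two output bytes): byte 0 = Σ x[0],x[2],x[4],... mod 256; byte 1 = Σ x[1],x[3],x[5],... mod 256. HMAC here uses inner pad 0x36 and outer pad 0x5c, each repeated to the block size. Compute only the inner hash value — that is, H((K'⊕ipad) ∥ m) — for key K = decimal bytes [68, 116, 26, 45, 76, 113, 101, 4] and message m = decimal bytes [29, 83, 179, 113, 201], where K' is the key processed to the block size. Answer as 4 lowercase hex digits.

69ef

Key decimal bytes [68, 116, 26, 45, 76, 113, 101, 4] = 44 74 1a 2d 4c 71 65 04 is 8 bytes > B = 5, so hash it first: H(key) = 0f 16, then zero-pad to 5 bytes: K' = 0f 16 00 00 00.
K' ⊕ ipad = 39 20 36 36 36.
Inner input = 39 20 36 36 36 ∥ 1d 53 b3 71 c9.
Inner hash: even-index sum = 361 mod 256 = 105; odd-index sum = 495 mod 256 = 239 → 69 ef.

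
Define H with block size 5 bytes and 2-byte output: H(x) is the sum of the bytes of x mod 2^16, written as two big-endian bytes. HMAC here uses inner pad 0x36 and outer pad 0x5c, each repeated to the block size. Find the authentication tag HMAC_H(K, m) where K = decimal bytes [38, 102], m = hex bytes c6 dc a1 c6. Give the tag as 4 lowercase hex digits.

Key decimal bytes [38, 102] = 26 66 is 2 bytes ≤ B = 5; zero-pad to 5 bytes: K' = 26 66 00 00 00.
K' ⊕ ipad = 10 50 36 36 36.  K' ⊕ opad = 7a 3a 5c 5c 5c.
Inner input = (K'⊕ipad) ∥ m = 10 50 36 36 36 ∥ c6 dc a1 c6.
Inner hash: sum = 16+80+54+54+54+198+220+161+198 = 1035 → 04 0b.
Outer input = (K'⊕opad) ∥ inner = 7a 3a 5c 5c 5c ∥ 04 0b.
Outer hash (tag): sum = 122+58+92+92+92+4+11 = 471 → 01 d7.

01d7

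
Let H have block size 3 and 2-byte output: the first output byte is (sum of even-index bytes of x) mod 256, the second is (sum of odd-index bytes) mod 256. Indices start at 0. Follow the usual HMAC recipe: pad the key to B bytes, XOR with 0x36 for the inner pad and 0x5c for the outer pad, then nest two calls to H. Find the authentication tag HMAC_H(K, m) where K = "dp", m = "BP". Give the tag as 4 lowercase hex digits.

1c04

Key "dp" = 64 70 is 2 bytes ≤ B = 3; zero-pad to 3 bytes: K' = 64 70 00.
K' ⊕ ipad = 52 46 36.  K' ⊕ opad = 38 2c 5c.
Inner input = (K'⊕ipad) ∥ m = 52 46 36 ∥ 42 50.
Inner hash: even-index sum = 216 mod 256 = 216; odd-index sum = 136 mod 256 = 136 → d8 88.
Outer input = (K'⊕opad) ∥ inner = 38 2c 5c ∥ d8 88.
Outer hash (tag): even-index sum = 284 mod 256 = 28; odd-index sum = 260 mod 256 = 4 → 1c 04.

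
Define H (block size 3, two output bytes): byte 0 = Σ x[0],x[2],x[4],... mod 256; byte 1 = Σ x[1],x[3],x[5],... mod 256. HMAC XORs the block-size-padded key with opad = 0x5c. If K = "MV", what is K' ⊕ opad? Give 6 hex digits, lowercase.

110a5c

Key "MV" = 4d 56 is 2 bytes ≤ B = 3; zero-pad to 3 bytes: K' = 4d 56 00.
XOR each byte with 0x5c: 4d⊕5c=11, 56⊕5c=0a, 00⊕5c=5c.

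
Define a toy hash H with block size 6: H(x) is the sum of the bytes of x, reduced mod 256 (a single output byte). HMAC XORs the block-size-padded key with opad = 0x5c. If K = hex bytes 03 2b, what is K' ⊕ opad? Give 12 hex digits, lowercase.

Key hex bytes 03 2b is 2 bytes ≤ B = 6; zero-pad to 6 bytes: K' = 03 2b 00 00 00 00.
XOR each byte with 0x5c: 03⊕5c=5f, 2b⊕5c=77, 00⊕5c=5c, 00⊕5c=5c, 00⊕5c=5c, 00⊕5c=5c.

5f775c5c5c5c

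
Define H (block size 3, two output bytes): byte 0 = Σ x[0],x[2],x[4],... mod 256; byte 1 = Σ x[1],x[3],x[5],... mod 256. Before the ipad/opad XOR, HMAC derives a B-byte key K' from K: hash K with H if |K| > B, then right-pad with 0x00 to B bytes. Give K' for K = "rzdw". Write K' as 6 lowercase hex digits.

|K| = 4 > B = 3, so first hash the key.
H(K): even-index sum = 214 mod 256 = 214; odd-index sum = 241 mod 256 = 241 → d6 f1.
Zero-pad H(K) = d6 f1 to 3 bytes: K' = d6 f1 00.

d6f100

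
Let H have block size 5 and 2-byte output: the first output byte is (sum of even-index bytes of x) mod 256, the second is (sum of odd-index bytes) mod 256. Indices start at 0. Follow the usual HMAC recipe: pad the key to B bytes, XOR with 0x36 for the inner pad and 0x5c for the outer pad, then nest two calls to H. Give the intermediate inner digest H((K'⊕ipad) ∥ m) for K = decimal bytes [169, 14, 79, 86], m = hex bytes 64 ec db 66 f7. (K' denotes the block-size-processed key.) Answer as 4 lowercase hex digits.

a0ce

Key decimal bytes [169, 14, 79, 86] = a9 0e 4f 56 is 4 bytes ≤ B = 5; zero-pad to 5 bytes: K' = a9 0e 4f 56 00.
K' ⊕ ipad = 9f 38 79 60 36.
Inner input = 9f 38 79 60 36 ∥ 64 ec db 66 f7.
Inner hash: even-index sum = 672 mod 256 = 160; odd-index sum = 718 mod 256 = 206 → a0 ce.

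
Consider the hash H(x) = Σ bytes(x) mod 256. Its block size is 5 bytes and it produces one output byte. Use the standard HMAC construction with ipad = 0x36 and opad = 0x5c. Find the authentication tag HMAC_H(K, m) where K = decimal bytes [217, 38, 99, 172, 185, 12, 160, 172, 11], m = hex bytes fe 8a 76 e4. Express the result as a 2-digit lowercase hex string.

Key decimal bytes [217, 38, 99, 172, 185, 12, 160, 172, 11] = d9 26 63 ac b9 0c a0 ac 0b is 9 bytes > B = 5, so hash it first: H(key) = 2a, then zero-pad to 5 bytes: K' = 2a 00 00 00 00.
K' ⊕ ipad = 1c 36 36 36 36.  K' ⊕ opad = 76 5c 5c 5c 5c.
Inner input = (K'⊕ipad) ∥ m = 1c 36 36 36 36 ∥ fe 8a 76 e4.
Inner hash: sum = 28+54+54+54+54+254+138+118+228 = 982; mod 256 = 214 → d6.
Outer input = (K'⊕opad) ∥ inner = 76 5c 5c 5c 5c ∥ d6.
Outer hash (tag): sum = 118+92+92+92+92+214 = 700; mod 256 = 188 → bc.

bc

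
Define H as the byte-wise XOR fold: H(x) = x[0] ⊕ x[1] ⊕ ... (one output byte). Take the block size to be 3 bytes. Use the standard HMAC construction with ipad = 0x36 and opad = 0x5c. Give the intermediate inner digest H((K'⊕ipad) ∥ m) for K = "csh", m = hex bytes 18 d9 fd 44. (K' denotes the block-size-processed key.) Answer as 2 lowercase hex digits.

Key "csh" = 63 73 68 is exactly B = 3 bytes: K' = 63 73 68.
K' ⊕ ipad = 55 45 5e.
Inner input = 55 45 5e ∥ 18 d9 fd 44.
Inner hash: XOR 55⊕45⊕5e⊕18⊕d9⊕fd⊕44 = 36.

36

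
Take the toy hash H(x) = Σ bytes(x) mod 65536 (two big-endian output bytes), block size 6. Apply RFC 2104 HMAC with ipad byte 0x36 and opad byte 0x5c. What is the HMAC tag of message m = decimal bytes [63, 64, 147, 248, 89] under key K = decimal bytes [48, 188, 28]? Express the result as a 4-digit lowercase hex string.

Key decimal bytes [48, 188, 28] = 30 bc 1c is 3 bytes ≤ B = 6; zero-pad to 6 bytes: K' = 30 bc 1c 00 00 00.
K' ⊕ ipad = 06 8a 2a 36 36 36.  K' ⊕ opad = 6c e0 40 5c 5c 5c.
Inner input = (K'⊕ipad) ∥ m = 06 8a 2a 36 36 36 ∥ 3f 40 93 f8 59.
Inner hash: sum = 6+138+42+54+54+54+63+64+147+248+89 = 959 → 03 bf.
Outer input = (K'⊕opad) ∥ inner = 6c e0 40 5c 5c 5c ∥ 03 bf.
Outer hash (tag): sum = 108+224+64+92+92+92+3+191 = 866 → 03 62.

0362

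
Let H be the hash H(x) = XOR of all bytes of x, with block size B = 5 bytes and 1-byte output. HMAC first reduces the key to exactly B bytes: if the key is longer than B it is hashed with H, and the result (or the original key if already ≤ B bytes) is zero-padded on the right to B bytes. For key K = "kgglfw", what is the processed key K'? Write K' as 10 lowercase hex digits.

|K| = 6 > B = 5, so first hash the key.
H(K): XOR 6b⊕67⊕67⊕6c⊕66⊕77 = 16.
Zero-pad H(K) = 16 to 5 bytes: K' = 16 00 00 00 00.

1600000000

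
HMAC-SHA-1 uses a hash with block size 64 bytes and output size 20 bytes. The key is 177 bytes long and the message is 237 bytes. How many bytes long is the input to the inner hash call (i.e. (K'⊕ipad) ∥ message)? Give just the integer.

Key is 177 > 64 bytes, so it is hashed to 20 bytes then zero-padded to 64: |K'| = 64.
Inner input = (K'⊕ipad) ∥ m → 64 + 237 = 301 bytes.

301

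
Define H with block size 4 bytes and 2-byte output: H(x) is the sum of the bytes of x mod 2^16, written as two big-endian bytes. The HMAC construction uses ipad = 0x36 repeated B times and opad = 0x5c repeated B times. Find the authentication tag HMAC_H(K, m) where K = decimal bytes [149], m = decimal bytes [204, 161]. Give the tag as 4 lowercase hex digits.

Key decimal bytes [149] = 95 is 1 byte ≤ B = 4; zero-pad to 4 bytes: K' = 95 00 00 00.
K' ⊕ ipad = a3 36 36 36.  K' ⊕ opad = c9 5c 5c 5c.
Inner input = (K'⊕ipad) ∥ m = a3 36 36 36 ∥ cc a1.
Inner hash: sum = 163+54+54+54+204+161 = 690 → 02 b2.
Outer input = (K'⊕opad) ∥ inner = c9 5c 5c 5c ∥ 02 b2.
Outer hash (tag): sum = 201+92+92+92+2+178 = 657 → 02 91.

0291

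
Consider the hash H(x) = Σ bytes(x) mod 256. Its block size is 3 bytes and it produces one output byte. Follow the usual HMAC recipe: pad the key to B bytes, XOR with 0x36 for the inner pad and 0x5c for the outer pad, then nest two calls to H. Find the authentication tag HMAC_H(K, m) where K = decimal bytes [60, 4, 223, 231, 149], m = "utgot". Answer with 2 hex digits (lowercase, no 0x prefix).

Key decimal bytes [60, 4, 223, 231, 149] = 3c 04 df e7 95 is 5 bytes > B = 3, so hash it first: H(key) = 9b, then zero-pad to 3 bytes: K' = 9b 00 00.
K' ⊕ ipad = ad 36 36.  K' ⊕ opad = c7 5c 5c.
Inner input = (K'⊕ipad) ∥ m = ad 36 36 ∥ 75 74 67 6f 74.
Inner hash: sum = 173+54+54+117+116+103+111+116 = 844; mod 256 = 76 → 4c.
Outer input = (K'⊕opad) ∥ inner = c7 5c 5c ∥ 4c.
Outer hash (tag): sum = 199+92+92+76 = 459; mod 256 = 203 → cb.

cb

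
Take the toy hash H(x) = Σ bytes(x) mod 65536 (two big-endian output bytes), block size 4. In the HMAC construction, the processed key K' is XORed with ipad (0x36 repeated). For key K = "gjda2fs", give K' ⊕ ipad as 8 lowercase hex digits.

Key "gjda2fs" = 67 6a 64 61 32 66 73 is 7 bytes > B = 4, so hash it first: H(key) = 02 a1, then zero-pad to 4 bytes: K' = 02 a1 00 00.
XOR each byte with 0x36: 02⊕36=34, a1⊕36=97, 00⊕36=36, 00⊕36=36.

34973636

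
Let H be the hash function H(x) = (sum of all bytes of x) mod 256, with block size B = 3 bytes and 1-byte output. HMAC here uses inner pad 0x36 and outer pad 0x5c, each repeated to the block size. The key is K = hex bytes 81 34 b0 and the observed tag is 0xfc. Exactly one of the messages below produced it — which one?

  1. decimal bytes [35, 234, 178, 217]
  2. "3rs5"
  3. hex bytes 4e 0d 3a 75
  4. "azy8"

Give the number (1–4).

Key hex bytes 81 34 b0 is exactly B = 3 bytes: K' = 81 34 b0.
K' ⊕ ipad = b7 02 86; K' ⊕ opad = dd 68 ec.
m1: inner = H(b7 02 86 23 ea b2 d9) = d7; tag = H(dd 68 ec d7) = 08
m2: inner = H(b7 02 86 33 72 73 35) = 8c; tag = H(dd 68 ec 8c) = bd
m3: inner = H(b7 02 86 4e 0d 3a 75) = 49; tag = H(dd 68 ec 49) = 7a
m4: inner = H(b7 02 86 61 7a 79 38) = cb; tag = H(dd 68 ec cb) = fc ← matches

4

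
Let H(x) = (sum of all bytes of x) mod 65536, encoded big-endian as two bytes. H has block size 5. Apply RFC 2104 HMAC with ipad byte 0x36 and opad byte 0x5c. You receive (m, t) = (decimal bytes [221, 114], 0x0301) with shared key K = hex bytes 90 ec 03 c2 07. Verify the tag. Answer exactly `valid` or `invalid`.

valid

Key hex bytes 90 ec 03 c2 07 is exactly B = 5 bytes: K' = 90 ec 03 c2 07.
K' ⊕ ipad = a6 da 35 f4 31; K' ⊕ opad = cc b0 5f 9e 5b.
Inner hash: sum = 166+218+53+244+49+221+114 = 1065 → 04 29.
Outer hash (recomputed tag): sum = 204+176+95+158+91+4+41 = 769 → 03 01.
Recomputed tag = 0301; claimed = 0301 → match.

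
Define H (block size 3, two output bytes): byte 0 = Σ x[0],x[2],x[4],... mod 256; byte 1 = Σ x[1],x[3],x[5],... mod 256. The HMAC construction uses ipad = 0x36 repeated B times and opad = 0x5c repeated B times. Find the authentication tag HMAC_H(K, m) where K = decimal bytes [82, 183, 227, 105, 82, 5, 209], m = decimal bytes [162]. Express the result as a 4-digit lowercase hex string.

151d

Key decimal bytes [82, 183, 227, 105, 82, 5, 209] = 52 b7 e3 69 52 05 d1 is 7 bytes > B = 3, so hash it first: H(key) = 58 25, then zero-pad to 3 bytes: K' = 58 25 00.
K' ⊕ ipad = 6e 13 36.  K' ⊕ opad = 04 79 5c.
Inner input = (K'⊕ipad) ∥ m = 6e 13 36 ∥ a2.
Inner hash: even-index sum = 164 mod 256 = 164; odd-index sum = 181 mod 256 = 181 → a4 b5.
Outer input = (K'⊕opad) ∥ inner = 04 79 5c ∥ a4 b5.
Outer hash (tag): even-index sum = 277 mod 256 = 21; odd-index sum = 285 mod 256 = 29 → 15 1d.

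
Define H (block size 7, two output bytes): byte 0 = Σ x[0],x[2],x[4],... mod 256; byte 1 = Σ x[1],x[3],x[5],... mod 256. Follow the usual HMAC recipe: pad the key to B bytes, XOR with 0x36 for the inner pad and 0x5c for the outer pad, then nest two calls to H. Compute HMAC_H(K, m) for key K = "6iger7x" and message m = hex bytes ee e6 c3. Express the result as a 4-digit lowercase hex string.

5ba2

Key "6iger7x" = 36 69 67 65 72 37 78 is exactly B = 7 bytes: K' = 36 69 67 65 72 37 78.
K' ⊕ ipad = 00 5f 51 53 44 01 4e.  K' ⊕ opad = 6a 35 3b 39 2e 6b 24.
Inner input = (K'⊕ipad) ∥ m = 00 5f 51 53 44 01 4e ∥ ee e6 c3.
Inner hash: even-index sum = 457 mod 256 = 201; odd-index sum = 612 mod 256 = 100 → c9 64.
Outer input = (K'⊕opad) ∥ inner = 6a 35 3b 39 2e 6b 24 ∥ c9 64.
Outer hash (tag): even-index sum = 347 mod 256 = 91; odd-index sum = 418 mod 256 = 162 → 5b a2.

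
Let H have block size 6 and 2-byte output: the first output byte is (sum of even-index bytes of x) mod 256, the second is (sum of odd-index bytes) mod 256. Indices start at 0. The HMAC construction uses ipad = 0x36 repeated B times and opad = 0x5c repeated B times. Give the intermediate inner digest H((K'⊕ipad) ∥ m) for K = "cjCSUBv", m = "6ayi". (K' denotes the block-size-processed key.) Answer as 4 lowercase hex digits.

62ff

Key "cjCSUBv" = 63 6a 43 53 55 42 76 is 7 bytes > B = 6, so hash it first: H(key) = 71 ff, then zero-pad to 6 bytes: K' = 71 ff 00 00 00 00.
K' ⊕ ipad = 47 c9 36 36 36 36.
Inner input = 47 c9 36 36 36 36 ∥ 36 61 79 69.
Inner hash: even-index sum = 354 mod 256 = 98; odd-index sum = 511 mod 256 = 255 → 62 ff.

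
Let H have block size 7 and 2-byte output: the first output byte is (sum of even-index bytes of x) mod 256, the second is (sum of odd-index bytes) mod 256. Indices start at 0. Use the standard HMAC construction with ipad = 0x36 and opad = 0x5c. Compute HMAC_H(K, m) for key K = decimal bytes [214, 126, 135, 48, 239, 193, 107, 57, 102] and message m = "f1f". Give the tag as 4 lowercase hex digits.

Key decimal bytes [214, 126, 135, 48, 239, 193, 107, 57, 102] = d6 7e 87 30 ef c1 6b 39 66 is 9 bytes > B = 7, so hash it first: H(key) = 1d a8, then zero-pad to 7 bytes: K' = 1d a8 00 00 00 00 00.
K' ⊕ ipad = 2b 9e 36 36 36 36 36.  K' ⊕ opad = 41 f4 5c 5c 5c 5c 5c.
Inner input = (K'⊕ipad) ∥ m = 2b 9e 36 36 36 36 36 ∥ 66 31 66.
Inner hash: even-index sum = 254 mod 256 = 254; odd-index sum = 470 mod 256 = 214 → fe d6.
Outer input = (K'⊕opad) ∥ inner = 41 f4 5c 5c 5c 5c 5c ∥ fe d6.
Outer hash (tag): even-index sum = 555 mod 256 = 43; odd-index sum = 682 mod 256 = 170 → 2b aa.

2baa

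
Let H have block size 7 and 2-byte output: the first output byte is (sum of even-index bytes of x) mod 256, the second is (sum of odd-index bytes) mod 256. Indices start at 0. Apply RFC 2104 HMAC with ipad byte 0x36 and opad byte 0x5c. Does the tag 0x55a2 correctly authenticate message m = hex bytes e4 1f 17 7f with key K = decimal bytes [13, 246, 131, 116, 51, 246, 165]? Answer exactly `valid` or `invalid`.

Key decimal bytes [13, 246, 131, 116, 51, 246, 165] = 0d f6 83 74 33 f6 a5 is exactly B = 7 bytes: K' = 0d f6 83 74 33 f6 a5.
K' ⊕ ipad = 3b c0 b5 42 05 c0 93; K' ⊕ opad = 51 aa df 28 6f aa f9.
Inner hash: even-index sum = 550 mod 256 = 38; odd-index sum = 701 mod 256 = 189 → 26 bd.
Outer hash (recomputed tag): even-index sum = 853 mod 256 = 85; odd-index sum = 418 mod 256 = 162 → 55 a2.
Recomputed tag = 55a2; claimed = 55a2 → match.

valid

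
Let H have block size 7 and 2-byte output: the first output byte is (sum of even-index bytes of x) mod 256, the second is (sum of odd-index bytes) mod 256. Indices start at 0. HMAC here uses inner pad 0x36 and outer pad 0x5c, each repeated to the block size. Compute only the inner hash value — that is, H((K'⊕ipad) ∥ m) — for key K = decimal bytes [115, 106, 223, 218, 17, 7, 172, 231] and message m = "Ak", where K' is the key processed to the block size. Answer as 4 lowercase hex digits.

Key decimal bytes [115, 106, 223, 218, 17, 7, 172, 231] = 73 6a df da 11 07 ac e7 is 8 bytes > B = 7, so hash it first: H(key) = 0f 32, then zero-pad to 7 bytes: K' = 0f 32 00 00 00 00 00.
K' ⊕ ipad = 39 04 36 36 36 36 36.
Inner input = 39 04 36 36 36 36 36 ∥ 41 6b.
Inner hash: even-index sum = 326 mod 256 = 70; odd-index sum = 177 mod 256 = 177 → 46 b1.

46b1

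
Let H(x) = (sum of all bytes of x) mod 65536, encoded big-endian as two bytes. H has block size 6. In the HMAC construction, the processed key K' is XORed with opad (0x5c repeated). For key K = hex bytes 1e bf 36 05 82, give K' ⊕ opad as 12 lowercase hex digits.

Key hex bytes 1e bf 36 05 82 is 5 bytes ≤ B = 6; zero-pad to 6 bytes: K' = 1e bf 36 05 82 00.
XOR each byte with 0x5c: 1e⊕5c=42, bf⊕5c=e3, 36⊕5c=6a, 05⊕5c=59, 82⊕5c=de, 00⊕5c=5c.

42e36a59de5c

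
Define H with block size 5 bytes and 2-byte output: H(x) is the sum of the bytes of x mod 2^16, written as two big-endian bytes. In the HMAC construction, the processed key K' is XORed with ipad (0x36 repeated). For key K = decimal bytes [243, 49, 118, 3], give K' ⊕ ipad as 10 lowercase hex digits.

c507403536

Key decimal bytes [243, 49, 118, 3] = f3 31 76 03 is 4 bytes ≤ B = 5; zero-pad to 5 bytes: K' = f3 31 76 03 00.
XOR each byte with 0x36: f3⊕36=c5, 31⊕36=07, 76⊕36=40, 03⊕36=35, 00⊕36=36.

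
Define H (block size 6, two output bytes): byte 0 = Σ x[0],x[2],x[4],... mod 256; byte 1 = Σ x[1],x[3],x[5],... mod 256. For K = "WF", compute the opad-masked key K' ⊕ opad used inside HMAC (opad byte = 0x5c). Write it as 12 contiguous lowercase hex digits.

Key "WF" = 57 46 is 2 bytes ≤ B = 6; zero-pad to 6 bytes: K' = 57 46 00 00 00 00.
XOR each byte with 0x5c: 57⊕5c=0b, 46⊕5c=1a, 00⊕5c=5c, 00⊕5c=5c, 00⊕5c=5c, 00⊕5c=5c.

0b1a5c5c5c5c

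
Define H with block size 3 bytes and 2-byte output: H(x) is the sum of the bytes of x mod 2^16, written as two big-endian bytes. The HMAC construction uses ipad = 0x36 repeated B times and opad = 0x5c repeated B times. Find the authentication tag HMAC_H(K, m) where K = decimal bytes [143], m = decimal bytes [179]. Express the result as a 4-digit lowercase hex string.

Key decimal bytes [143] = 8f is 1 byte ≤ B = 3; zero-pad to 3 bytes: K' = 8f 00 00.
K' ⊕ ipad = b9 36 36.  K' ⊕ opad = d3 5c 5c.
Inner input = (K'⊕ipad) ∥ m = b9 36 36 ∥ b3.
Inner hash: sum = 185+54+54+179 = 472 → 01 d8.
Outer input = (K'⊕opad) ∥ inner = d3 5c 5c ∥ 01 d8.
Outer hash (tag): sum = 211+92+92+1+216 = 612 → 02 64.

0264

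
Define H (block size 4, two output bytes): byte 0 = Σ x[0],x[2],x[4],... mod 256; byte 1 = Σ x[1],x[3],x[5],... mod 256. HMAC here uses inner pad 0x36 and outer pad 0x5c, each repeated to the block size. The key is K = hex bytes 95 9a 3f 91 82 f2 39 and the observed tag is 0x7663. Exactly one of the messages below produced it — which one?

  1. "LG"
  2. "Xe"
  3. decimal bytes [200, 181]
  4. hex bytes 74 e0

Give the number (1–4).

2

Key hex bytes 95 9a 3f 91 82 f2 39 is 7 bytes > B = 4, so hash it first: H(key) = 8f 1d, then zero-pad to 4 bytes: K' = 8f 1d 00 00.
K' ⊕ ipad = b9 2b 36 36; K' ⊕ opad = d3 41 5c 5c.
m1: inner = H(b9 2b 36 36 4c 47) = 3b a8; tag = H(d3 41 5c 5c 3b a8) = 6a45
m2: inner = H(b9 2b 36 36 58 65) = 47 c6; tag = H(d3 41 5c 5c 47 c6) = 7663 ← matches
m3: inner = H(b9 2b 36 36 c8 b5) = b7 16; tag = H(d3 41 5c 5c b7 16) = e6b3
m4: inner = H(b9 2b 36 36 74 e0) = 63 41; tag = H(d3 41 5c 5c 63 41) = 92de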